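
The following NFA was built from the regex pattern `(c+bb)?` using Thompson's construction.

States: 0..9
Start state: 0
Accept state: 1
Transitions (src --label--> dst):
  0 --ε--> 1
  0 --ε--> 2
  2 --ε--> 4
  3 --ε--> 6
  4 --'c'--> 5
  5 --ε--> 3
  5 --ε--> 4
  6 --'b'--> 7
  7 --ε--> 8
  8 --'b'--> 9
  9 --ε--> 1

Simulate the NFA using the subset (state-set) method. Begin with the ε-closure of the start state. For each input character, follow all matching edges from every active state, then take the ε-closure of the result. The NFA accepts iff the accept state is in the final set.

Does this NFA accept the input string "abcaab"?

Answer: REJECT

Trace:
initial (ε-close {0}): {0,1,2,4}
'a' @ 1: {}  — state set empty
rest 'bcaab' ignored (set empty)
after full input: {}  (accept=1 not in)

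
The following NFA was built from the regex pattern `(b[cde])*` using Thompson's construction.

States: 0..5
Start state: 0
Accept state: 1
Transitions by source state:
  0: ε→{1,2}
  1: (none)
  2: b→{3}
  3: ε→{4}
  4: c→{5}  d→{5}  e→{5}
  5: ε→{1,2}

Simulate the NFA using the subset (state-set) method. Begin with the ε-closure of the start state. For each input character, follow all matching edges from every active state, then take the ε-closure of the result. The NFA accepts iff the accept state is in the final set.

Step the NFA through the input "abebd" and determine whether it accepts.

Answer: REJECT

Derivation:
start: ε-closure({0}) = {0,1,2}
'a' @ 1: {}  — dead — no transitions
rest 'bebd' ignored (set empty)
end set {} — state 1 not in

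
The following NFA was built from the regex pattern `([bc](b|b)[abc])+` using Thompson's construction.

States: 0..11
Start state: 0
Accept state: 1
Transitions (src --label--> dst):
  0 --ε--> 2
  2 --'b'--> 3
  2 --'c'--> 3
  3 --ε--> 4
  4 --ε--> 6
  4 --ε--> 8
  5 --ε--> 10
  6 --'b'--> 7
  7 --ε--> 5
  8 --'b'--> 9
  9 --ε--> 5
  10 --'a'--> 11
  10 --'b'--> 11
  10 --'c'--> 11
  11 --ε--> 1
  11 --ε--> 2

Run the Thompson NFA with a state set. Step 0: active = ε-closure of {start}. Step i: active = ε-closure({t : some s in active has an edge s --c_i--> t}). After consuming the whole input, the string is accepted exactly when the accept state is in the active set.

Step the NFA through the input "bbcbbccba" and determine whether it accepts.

start: ε-closure({0}) = {0,2}
'b' @ 1: {3,4,6,8}
'b' @ 2: {5,7,9,10}
'c' @ 3: {1,2,11}  (accept∈set)
'b' @ 4: {3,4,6,8}
'b' @ 5: {5,7,9,10}
'c' @ 6: {1,2,11}  (accept∈set)
'c' @ 7: {3,4,6,8}
'b' @ 8: {5,7,9,10}
'a' @ 9: {1,2,11}  (accept∈set)
end set {1,2,11} — state 1 in

Answer: ACCEPT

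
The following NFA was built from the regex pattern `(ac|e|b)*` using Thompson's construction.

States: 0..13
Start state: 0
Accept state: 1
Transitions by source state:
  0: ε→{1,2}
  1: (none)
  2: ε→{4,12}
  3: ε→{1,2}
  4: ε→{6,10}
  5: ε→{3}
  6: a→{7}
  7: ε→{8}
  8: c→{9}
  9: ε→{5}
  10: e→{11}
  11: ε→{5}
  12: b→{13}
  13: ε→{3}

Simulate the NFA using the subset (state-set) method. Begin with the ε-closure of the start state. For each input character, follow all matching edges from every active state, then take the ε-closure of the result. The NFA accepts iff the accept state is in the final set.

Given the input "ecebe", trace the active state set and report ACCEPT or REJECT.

initial (ε-close {0}): {0,1,2,4,6,10,12}
'e' @ 1: {1,2,3,4,5,6,10,11,12}  ✓accept
'c' @ 2: {}  — dead — no transitions
rest 'ebe' ignored (set empty)
end set {} — state 1 not in

Answer: REJECT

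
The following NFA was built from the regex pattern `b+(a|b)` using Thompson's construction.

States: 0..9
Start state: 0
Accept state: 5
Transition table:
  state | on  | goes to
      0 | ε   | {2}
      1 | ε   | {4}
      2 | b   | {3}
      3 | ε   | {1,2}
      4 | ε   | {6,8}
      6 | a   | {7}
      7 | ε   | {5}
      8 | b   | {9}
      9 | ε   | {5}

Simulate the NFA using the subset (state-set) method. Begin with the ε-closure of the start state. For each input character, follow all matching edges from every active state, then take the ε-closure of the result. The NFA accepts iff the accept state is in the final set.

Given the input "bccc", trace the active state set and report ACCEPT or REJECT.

start: ε-closure({0}) = {0,2}
'b' @ 1: {1,2,3,4,6,8}
'c' @ 2: {}  — dead — no transitions
rest 'cc' ignored (set empty)
end set {} — state 5 not in

Answer: REJECT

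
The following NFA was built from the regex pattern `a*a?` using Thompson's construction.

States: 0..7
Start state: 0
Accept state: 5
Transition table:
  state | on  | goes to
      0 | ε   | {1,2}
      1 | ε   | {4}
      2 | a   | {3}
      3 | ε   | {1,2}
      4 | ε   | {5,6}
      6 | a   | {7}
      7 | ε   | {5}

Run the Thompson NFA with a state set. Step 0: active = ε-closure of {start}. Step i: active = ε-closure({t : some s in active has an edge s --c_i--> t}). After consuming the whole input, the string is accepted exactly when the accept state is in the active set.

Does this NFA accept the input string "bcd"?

start: ε-closure({0}) = {0,1,2,4,5,6}
'b' @ 1: {}  — no active states
rest 'cd' ignored (set empty)
final: {}; accept 5 not in set

Answer: REJECT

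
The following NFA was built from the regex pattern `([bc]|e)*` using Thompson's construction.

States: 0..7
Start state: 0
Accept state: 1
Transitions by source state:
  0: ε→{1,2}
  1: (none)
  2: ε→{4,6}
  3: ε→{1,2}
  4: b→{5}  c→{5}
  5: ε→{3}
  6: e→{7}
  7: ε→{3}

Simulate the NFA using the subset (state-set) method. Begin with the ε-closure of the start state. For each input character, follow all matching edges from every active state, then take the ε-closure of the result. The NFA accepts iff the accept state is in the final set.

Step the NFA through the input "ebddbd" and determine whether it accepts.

initial (ε-close {0}): {0,1,2,4,6}
'e' @ 1: {1,2,3,4,6,7}  (accept∈set)
'b' @ 2: {1,2,3,4,5,6}  (accept∈set)
'd' @ 3: {}  — no active states
rest 'dbd' ignored (set empty)
after full input: {}  (accept=1 not in)

Answer: REJECT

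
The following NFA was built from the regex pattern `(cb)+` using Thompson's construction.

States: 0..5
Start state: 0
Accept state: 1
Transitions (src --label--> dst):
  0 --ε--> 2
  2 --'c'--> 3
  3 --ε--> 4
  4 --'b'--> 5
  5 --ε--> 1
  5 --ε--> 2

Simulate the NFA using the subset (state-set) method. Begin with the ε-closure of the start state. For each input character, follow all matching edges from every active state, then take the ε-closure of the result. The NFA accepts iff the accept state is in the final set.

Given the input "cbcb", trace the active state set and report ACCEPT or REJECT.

Answer: ACCEPT

Trace:
start: ε-closure({0}) = {0,2}
'c' @ 1: {3,4}
'b' @ 2: {1,2,5}  [accepting]
'c' @ 3: {3,4}
'b' @ 4: {1,2,5}  [accepting]
final: {1,2,5}; accept 1 in set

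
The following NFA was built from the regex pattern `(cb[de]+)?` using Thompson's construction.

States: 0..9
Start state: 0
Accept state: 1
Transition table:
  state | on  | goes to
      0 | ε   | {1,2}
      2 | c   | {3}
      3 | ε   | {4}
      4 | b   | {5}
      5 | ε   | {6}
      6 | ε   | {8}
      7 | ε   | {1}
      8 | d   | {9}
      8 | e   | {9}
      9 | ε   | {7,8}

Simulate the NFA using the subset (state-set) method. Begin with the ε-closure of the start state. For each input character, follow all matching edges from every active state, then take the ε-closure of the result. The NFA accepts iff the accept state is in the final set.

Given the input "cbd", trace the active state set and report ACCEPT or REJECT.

Answer: ACCEPT

Trace:
start: ε-closure({0}) = {0,1,2}
'c' @ 1: {3,4}
'b' @ 2: {5,6,8}
'd' @ 3: {1,7,8,9}  [accepting]
after full input: {1,7,8,9}  (accept=1 in)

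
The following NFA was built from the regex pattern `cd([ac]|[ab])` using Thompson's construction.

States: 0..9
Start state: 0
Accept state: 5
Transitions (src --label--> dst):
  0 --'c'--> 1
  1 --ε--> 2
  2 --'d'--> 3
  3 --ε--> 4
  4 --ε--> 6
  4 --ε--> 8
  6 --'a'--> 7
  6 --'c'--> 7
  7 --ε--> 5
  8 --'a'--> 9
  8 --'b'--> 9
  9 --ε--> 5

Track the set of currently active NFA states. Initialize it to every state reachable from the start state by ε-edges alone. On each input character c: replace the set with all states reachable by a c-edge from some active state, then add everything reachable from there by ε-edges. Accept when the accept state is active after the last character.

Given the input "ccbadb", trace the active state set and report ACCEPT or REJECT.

S₀ = ε-closure({0}) = {0}
'c' @ 1: {1,2}
'c' @ 2: {}  — dead — no transitions
rest 'badb' ignored (set empty)
after full input: {}  (accept=5 not in)

Answer: REJECT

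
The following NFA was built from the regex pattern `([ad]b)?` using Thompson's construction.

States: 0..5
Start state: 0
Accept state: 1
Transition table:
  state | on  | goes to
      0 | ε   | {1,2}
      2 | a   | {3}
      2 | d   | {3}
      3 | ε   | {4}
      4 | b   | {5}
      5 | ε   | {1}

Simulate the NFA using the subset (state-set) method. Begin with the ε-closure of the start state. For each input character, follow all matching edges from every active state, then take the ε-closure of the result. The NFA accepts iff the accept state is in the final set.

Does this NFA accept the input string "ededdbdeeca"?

Answer: REJECT

Derivation:
S₀ = ε-closure({0}) = {0,1,2}
'e' @ 1: {}  — no active states
rest 'deddbdeeca' ignored (set empty)
final: {}; accept 1 not in set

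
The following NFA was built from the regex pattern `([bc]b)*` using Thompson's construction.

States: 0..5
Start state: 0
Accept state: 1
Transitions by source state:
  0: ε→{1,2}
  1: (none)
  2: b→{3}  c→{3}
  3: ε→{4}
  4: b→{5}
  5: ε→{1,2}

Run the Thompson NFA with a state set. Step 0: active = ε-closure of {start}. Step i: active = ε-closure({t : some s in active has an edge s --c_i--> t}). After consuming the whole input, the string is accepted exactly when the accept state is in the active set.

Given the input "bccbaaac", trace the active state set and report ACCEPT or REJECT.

initial (ε-close {0}): {0,1,2}
'b' @ 1: {3,4}
'c' @ 2: {}  — dead — no transitions
rest 'cbaaac' ignored (set empty)
after full input: {}  (accept=1 not in)

Answer: REJECT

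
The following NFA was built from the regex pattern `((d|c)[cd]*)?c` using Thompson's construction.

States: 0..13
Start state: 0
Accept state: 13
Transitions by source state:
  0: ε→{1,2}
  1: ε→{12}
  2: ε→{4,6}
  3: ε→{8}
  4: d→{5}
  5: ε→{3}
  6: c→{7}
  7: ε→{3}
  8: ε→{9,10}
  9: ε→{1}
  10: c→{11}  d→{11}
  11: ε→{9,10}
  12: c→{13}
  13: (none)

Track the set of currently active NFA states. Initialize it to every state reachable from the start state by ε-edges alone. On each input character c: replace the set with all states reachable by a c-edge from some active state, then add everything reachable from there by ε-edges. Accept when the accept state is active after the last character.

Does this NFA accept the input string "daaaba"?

initial (ε-close {0}): {0,1,2,4,6,12}
'd' @ 1: {1,3,5,8,9,10,12}
'a' @ 2: {}  — state set empty
rest 'aaba' ignored (set empty)
after full input: {}  (accept=13 not in)

Answer: REJECT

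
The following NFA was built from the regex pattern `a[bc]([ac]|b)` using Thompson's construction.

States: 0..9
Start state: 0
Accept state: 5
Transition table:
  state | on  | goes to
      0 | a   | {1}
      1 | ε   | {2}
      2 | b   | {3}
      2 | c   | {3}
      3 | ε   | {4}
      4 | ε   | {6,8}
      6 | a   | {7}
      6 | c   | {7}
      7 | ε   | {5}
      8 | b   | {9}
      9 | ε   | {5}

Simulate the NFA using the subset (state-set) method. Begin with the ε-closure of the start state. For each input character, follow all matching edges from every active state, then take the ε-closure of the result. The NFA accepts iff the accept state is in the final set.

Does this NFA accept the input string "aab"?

Answer: REJECT

Derivation:
S₀ = ε-closure({0}) = {0}
'a' @ 1: {1,2}
'a' @ 2: {}  — dead — no transitions
rest 'b' ignored (set empty)
end set {} — state 5 not in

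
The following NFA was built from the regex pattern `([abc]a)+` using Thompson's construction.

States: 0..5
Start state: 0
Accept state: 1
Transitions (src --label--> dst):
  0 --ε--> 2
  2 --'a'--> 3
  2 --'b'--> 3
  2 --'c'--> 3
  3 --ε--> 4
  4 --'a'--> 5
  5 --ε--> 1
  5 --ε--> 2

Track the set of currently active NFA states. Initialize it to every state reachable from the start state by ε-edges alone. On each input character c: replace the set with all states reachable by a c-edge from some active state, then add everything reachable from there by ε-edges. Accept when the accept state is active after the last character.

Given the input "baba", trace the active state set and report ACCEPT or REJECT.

Answer: ACCEPT

Trace:
S₀ = ε-closure({0}) = {0,2}
'b' @ 1: {3,4}
'a' @ 2: {1,2,5}  ✓accept
'b' @ 3: {3,4}
'a' @ 4: {1,2,5}  ✓accept
end set {1,2,5} — state 1 in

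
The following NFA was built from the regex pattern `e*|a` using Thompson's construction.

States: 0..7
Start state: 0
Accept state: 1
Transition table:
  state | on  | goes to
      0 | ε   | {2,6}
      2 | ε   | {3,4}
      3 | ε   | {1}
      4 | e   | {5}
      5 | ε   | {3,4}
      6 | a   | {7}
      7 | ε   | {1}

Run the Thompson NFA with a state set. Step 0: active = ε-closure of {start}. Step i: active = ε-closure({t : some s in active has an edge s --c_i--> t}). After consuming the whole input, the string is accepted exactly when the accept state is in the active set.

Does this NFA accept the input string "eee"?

start: ε-closure({0}) = {0,1,2,3,4,6}
'e' @ 1: {1,3,4,5}  [accepting]
'e' @ 2: {1,3,4,5}  [accepting]
'e' @ 3: {1,3,4,5}  [accepting]
final: {1,3,4,5}; accept 1 in set

Answer: ACCEPT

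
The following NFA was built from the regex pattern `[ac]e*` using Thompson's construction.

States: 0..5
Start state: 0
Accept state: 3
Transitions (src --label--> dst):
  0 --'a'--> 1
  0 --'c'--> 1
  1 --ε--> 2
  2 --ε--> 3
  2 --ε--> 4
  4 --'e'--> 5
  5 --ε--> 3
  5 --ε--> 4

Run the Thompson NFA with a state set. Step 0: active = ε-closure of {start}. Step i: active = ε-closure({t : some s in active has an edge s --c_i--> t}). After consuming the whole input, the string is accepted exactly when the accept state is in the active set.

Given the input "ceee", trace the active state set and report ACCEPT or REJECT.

Answer: ACCEPT

Derivation:
S₀ = ε-closure({0}) = {0}
'c' @ 1: {1,2,3,4}  ✓accept
'e' @ 2: {3,4,5}  ✓accept
'e' @ 3: {3,4,5}  ✓accept
'e' @ 4: {3,4,5}  ✓accept
end set {3,4,5} — state 3 in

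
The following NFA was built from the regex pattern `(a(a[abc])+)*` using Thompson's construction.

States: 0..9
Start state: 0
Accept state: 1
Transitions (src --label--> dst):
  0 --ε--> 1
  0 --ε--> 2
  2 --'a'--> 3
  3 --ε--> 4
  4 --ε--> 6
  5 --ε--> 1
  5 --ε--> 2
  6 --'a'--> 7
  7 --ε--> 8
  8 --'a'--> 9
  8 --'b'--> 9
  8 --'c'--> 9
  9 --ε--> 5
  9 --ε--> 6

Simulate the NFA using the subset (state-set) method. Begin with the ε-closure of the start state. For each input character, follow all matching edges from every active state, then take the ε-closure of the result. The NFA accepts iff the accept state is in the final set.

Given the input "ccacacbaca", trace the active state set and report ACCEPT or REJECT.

Answer: REJECT

Derivation:
start: ε-closure({0}) = {0,1,2}
'c' @ 1: {}  — no active states
rest 'cacacbaca' ignored (set empty)
end set {} — state 1 not in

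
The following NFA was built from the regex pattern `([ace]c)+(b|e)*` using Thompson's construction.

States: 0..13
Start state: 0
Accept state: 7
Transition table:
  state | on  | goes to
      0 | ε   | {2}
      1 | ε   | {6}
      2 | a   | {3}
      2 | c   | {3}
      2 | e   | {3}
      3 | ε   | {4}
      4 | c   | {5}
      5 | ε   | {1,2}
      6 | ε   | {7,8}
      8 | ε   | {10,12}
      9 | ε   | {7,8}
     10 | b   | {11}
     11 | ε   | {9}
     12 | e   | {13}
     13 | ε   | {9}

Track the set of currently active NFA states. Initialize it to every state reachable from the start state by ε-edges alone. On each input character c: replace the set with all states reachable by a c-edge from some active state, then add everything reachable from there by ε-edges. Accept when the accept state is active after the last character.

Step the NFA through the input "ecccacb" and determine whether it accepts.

initial (ε-close {0}): {0,2}
'e' @ 1: {3,4}
'c' @ 2: {1,2,5,6,7,8,10,12}  (accept∈set)
'c' @ 3: {3,4}
'c' @ 4: {1,2,5,6,7,8,10,12}  (accept∈set)
'a' @ 5: {3,4}
'c' @ 6: {1,2,5,6,7,8,10,12}  (accept∈set)
'b' @ 7: {7,8,9,10,11,12}  (accept∈set)
after full input: {7,8,9,10,11,12}  (accept=7 in)

Answer: ACCEPT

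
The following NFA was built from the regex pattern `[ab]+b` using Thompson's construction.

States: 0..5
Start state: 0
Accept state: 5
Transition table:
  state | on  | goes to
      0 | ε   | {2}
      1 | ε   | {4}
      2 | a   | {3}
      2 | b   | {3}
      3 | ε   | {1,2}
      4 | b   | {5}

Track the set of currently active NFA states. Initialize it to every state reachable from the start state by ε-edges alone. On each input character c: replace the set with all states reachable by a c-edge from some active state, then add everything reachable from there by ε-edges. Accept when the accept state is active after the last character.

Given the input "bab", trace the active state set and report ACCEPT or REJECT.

start: ε-closure({0}) = {0,2}
'b' @ 1: {1,2,3,4}
'a' @ 2: {1,2,3,4}
'b' @ 3: {1,2,3,4,5}  [accepting]
final: {1,2,3,4,5}; accept 5 in set

Answer: ACCEPT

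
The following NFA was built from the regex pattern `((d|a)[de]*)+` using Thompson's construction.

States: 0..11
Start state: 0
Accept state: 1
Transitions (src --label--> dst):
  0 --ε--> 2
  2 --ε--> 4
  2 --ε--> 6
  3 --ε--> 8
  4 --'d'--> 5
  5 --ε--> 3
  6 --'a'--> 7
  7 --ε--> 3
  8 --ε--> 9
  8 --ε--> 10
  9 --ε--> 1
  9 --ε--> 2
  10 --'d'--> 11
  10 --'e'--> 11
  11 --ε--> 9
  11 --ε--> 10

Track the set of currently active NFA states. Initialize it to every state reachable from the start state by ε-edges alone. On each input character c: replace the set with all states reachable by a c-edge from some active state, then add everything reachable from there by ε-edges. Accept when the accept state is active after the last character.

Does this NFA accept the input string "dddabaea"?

Answer: REJECT

Steps:
S₀ = ε-closure({0}) = {0,2,4,6}
'd' @ 1: {1,2,3,4,5,6,8,9,10}  [accepting]
'd' @ 2: {1,2,3,4,5,6,8,9,10,11}  [accepting]
'd' @ 3: {1,2,3,4,5,6,8,9,10,11}  [accepting]
'a' @ 4: {1,2,3,4,6,7,8,9,10}  [accepting]
'b' @ 5: {}  — no active states
rest 'aea' ignored (set empty)
end set {} — state 1 not in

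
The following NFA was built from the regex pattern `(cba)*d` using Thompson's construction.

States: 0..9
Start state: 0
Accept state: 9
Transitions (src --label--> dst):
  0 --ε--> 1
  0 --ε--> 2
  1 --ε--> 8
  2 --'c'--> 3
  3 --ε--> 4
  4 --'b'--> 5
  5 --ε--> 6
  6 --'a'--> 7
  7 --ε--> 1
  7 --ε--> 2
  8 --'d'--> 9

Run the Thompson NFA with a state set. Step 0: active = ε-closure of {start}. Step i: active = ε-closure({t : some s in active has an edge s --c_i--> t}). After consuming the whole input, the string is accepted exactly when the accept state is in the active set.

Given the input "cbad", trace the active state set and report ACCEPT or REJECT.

initial (ε-close {0}): {0,1,2,8}
'c' @ 1: {3,4}
'b' @ 2: {5,6}
'a' @ 3: {1,2,7,8}
'd' @ 4: {9}  (accept∈set)
after full input: {9}  (accept=9 in)

Answer: ACCEPT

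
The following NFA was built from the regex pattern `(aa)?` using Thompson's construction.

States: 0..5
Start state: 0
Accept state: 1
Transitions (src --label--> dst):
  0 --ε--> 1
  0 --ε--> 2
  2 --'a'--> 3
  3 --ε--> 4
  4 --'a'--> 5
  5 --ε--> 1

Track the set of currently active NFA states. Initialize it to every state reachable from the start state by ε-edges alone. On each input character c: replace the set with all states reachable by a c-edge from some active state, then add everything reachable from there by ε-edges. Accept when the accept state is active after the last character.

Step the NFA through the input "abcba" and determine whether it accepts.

Answer: REJECT

Steps:
initial (ε-close {0}): {0,1,2}
'a' @ 1: {3,4}
'b' @ 2: {}  — no active states
rest 'cba' ignored (set empty)
end set {} — state 1 not in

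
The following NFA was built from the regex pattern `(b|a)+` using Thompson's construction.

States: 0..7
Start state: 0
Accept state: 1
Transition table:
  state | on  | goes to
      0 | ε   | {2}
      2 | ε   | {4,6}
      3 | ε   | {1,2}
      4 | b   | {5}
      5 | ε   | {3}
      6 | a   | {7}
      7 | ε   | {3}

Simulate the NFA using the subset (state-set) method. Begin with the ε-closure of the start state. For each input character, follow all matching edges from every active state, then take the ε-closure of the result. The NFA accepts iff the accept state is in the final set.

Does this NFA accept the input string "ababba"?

Answer: ACCEPT

Trace:
S₀ = ε-closure({0}) = {0,2,4,6}
'a' @ 1: {1,2,3,4,6,7}  ✓accept
'b' @ 2: {1,2,3,4,5,6}  ✓accept
'a' @ 3: {1,2,3,4,6,7}  ✓accept
'b' @ 4: {1,2,3,4,5,6}  ✓accept
'b' @ 5: {1,2,3,4,5,6}  ✓accept
'a' @ 6: {1,2,3,4,6,7}  ✓accept
end set {1,2,3,4,6,7} — state 1 in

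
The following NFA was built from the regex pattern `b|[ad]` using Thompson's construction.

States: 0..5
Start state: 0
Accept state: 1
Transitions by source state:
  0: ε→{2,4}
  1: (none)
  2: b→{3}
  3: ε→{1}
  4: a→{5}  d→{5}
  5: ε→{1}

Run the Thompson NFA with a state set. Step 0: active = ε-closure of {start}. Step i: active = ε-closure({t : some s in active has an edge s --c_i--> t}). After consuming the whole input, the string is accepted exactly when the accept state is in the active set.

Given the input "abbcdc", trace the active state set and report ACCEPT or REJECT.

Answer: REJECT

Steps:
S₀ = ε-closure({0}) = {0,2,4}
'a' @ 1: {1,5}  [accepting]
'b' @ 2: {}  — dead — no transitions
rest 'bcdc' ignored (set empty)
final: {}; accept 1 not in set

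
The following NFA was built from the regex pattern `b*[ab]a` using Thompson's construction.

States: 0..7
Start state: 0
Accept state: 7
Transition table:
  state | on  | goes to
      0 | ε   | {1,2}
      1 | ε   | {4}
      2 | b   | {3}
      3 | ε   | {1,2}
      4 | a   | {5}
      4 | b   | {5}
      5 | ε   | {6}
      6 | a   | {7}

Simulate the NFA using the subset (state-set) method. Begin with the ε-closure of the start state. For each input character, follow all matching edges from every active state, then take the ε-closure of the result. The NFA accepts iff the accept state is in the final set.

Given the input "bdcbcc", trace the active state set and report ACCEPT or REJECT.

start: ε-closure({0}) = {0,1,2,4}
'b' @ 1: {1,2,3,4,5,6}
'd' @ 2: {}  — state set empty
rest 'cbcc' ignored (set empty)
after full input: {}  (accept=7 not in)

Answer: REJECT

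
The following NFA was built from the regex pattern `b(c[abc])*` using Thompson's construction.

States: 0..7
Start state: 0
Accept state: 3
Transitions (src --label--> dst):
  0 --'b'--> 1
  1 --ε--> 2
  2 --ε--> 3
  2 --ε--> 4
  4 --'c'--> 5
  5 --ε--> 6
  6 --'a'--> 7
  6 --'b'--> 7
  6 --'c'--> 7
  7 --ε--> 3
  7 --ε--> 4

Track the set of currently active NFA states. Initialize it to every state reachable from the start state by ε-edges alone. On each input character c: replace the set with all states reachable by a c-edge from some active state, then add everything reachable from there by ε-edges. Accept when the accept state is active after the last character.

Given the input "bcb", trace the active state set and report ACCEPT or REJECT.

initial (ε-close {0}): {0}
'b' @ 1: {1,2,3,4}  (accept∈set)
'c' @ 2: {5,6}
'b' @ 3: {3,4,7}  (accept∈set)
final: {3,4,7}; accept 3 in set

Answer: ACCEPT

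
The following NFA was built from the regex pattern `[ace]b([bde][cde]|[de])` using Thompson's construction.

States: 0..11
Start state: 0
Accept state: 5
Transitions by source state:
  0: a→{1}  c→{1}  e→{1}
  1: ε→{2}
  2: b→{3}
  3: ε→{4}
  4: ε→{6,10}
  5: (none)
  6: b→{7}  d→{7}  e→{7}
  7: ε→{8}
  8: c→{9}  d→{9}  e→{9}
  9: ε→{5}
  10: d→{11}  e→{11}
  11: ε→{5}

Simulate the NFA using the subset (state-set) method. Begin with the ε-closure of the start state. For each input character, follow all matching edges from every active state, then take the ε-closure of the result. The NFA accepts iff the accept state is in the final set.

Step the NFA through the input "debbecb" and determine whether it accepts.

initial (ε-close {0}): {0}
'd' @ 1: {}  — dead — no transitions
rest 'ebbecb' ignored (set empty)
end set {} — state 5 not in

Answer: REJECT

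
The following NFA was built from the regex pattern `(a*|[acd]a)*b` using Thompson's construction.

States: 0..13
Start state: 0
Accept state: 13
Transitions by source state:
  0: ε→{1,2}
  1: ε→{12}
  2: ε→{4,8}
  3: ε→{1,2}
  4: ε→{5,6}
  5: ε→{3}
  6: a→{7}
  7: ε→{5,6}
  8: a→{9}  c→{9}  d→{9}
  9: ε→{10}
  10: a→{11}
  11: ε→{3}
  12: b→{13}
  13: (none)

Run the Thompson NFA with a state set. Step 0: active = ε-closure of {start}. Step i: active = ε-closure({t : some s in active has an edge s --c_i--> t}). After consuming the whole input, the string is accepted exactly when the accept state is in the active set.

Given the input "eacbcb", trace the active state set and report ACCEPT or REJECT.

Answer: REJECT

Derivation:
start: ε-closure({0}) = {0,1,2,3,4,5,6,8,12}
'e' @ 1: {}  — dead — no transitions
rest 'acbcb' ignored (set empty)
final: {}; accept 13 not in set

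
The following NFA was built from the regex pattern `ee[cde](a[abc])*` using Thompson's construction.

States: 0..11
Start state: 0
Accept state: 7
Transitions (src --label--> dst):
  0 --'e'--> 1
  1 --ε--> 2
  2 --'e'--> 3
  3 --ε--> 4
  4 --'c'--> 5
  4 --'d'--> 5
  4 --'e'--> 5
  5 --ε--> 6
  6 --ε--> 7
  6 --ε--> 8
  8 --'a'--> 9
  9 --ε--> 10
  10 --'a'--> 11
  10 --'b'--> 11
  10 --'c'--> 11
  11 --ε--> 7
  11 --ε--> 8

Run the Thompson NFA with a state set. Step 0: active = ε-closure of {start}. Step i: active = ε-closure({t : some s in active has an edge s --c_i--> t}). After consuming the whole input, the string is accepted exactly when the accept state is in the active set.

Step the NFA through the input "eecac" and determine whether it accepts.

Answer: ACCEPT

Derivation:
initial (ε-close {0}): {0}
'e' @ 1: {1,2}
'e' @ 2: {3,4}
'c' @ 3: {5,6,7,8}  (accept∈set)
'a' @ 4: {9,10}
'c' @ 5: {7,8,11}  (accept∈set)
end set {7,8,11} — state 7 in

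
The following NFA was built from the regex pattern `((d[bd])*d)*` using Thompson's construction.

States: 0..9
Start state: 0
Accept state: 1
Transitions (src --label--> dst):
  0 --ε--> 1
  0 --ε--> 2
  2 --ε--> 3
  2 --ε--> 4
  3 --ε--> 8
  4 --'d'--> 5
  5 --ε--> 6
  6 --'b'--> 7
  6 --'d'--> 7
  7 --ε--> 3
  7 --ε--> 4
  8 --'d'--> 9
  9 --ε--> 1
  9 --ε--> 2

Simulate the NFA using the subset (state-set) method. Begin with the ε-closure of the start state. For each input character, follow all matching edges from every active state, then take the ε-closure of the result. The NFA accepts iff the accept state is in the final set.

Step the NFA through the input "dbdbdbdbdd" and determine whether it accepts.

initial (ε-close {0}): {0,1,2,3,4,8}
'd' @ 1: {1,2,3,4,5,6,8,9}  ✓accept
'b' @ 2: {3,4,7,8}
'd' @ 3: {1,2,3,4,5,6,8,9}  ✓accept
'b' @ 4: {3,4,7,8}
'd' @ 5: {1,2,3,4,5,6,8,9}  ✓accept
'b' @ 6: {3,4,7,8}
'd' @ 7: {1,2,3,4,5,6,8,9}  ✓accept
'b' @ 8: {3,4,7,8}
'd' @ 9: {1,2,3,4,5,6,8,9}  ✓accept
'd' @ 10: {1,2,3,4,5,6,7,8,9}  ✓accept
final: {1,2,3,4,5,6,7,8,9}; accept 1 in set

Answer: ACCEPT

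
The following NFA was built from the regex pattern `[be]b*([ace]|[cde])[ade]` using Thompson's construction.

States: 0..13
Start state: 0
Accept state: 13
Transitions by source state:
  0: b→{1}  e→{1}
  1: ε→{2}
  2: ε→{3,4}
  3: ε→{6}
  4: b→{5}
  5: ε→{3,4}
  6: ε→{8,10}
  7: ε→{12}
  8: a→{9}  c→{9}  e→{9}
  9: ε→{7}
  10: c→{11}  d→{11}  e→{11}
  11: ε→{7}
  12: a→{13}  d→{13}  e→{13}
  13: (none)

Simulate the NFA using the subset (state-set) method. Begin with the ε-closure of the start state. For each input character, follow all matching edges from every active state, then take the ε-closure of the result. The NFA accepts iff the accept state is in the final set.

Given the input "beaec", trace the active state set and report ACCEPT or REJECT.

start: ε-closure({0}) = {0}
'b' @ 1: {1,2,3,4,6,8,10}
'e' @ 2: {7,9,11,12}
'a' @ 3: {13}  (accept∈set)
'e' @ 4: {}  — dead — no transitions
rest 'c' ignored (set empty)
final: {}; accept 13 not in set

Answer: REJECT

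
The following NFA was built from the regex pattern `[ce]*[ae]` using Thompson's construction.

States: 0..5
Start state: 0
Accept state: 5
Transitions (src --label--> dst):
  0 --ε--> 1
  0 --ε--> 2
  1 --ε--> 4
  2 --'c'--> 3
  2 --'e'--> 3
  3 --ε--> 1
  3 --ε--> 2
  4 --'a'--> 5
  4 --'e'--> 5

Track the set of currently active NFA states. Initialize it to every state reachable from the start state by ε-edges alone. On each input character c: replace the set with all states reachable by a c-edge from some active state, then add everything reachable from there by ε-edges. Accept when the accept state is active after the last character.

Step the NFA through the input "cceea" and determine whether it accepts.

Answer: ACCEPT

Steps:
S₀ = ε-closure({0}) = {0,1,2,4}
'c' @ 1: {1,2,3,4}
'c' @ 2: {1,2,3,4}
'e' @ 3: {1,2,3,4,5}  (accept∈set)
'e' @ 4: {1,2,3,4,5}  (accept∈set)
'a' @ 5: {5}  (accept∈set)
final: {5}; accept 5 in set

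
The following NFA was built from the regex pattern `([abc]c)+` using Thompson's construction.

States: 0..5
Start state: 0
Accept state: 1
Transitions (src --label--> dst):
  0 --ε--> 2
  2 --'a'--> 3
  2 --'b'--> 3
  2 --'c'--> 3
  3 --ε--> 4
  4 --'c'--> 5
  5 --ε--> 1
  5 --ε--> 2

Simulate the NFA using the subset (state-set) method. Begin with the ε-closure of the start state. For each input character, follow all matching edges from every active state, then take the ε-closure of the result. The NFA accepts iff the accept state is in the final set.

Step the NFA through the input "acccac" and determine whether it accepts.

Answer: ACCEPT

Trace:
start: ε-closure({0}) = {0,2}
'a' @ 1: {3,4}
'c' @ 2: {1,2,5}  ✓accept
'c' @ 3: {3,4}
'c' @ 4: {1,2,5}  ✓accept
'a' @ 5: {3,4}
'c' @ 6: {1,2,5}  ✓accept
after full input: {1,2,5}  (accept=1 in)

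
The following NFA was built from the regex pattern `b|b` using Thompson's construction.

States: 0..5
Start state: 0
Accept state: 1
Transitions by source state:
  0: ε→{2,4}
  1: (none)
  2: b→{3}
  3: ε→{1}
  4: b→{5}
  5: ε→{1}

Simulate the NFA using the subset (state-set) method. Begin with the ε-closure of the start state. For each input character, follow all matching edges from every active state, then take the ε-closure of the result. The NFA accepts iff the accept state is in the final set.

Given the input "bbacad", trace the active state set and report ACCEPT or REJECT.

initial (ε-close {0}): {0,2,4}
'b' @ 1: {1,3,5}  (accept∈set)
'b' @ 2: {}  — state set empty
rest 'acad' ignored (set empty)
end set {} — state 1 not in

Answer: REJECT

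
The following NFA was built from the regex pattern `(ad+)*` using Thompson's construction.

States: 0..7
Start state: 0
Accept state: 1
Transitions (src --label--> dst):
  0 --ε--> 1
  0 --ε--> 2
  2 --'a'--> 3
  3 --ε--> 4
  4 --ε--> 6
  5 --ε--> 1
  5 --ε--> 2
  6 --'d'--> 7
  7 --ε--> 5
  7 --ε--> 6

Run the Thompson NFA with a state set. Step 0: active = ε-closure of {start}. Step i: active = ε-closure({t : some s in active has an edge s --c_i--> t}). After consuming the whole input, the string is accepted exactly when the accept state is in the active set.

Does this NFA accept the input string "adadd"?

S₀ = ε-closure({0}) = {0,1,2}
'a' @ 1: {3,4,6}
'd' @ 2: {1,2,5,6,7}  (accept∈set)
'a' @ 3: {3,4,6}
'd' @ 4: {1,2,5,6,7}  (accept∈set)
'd' @ 5: {1,2,5,6,7}  (accept∈set)
final: {1,2,5,6,7}; accept 1 in set

Answer: ACCEPT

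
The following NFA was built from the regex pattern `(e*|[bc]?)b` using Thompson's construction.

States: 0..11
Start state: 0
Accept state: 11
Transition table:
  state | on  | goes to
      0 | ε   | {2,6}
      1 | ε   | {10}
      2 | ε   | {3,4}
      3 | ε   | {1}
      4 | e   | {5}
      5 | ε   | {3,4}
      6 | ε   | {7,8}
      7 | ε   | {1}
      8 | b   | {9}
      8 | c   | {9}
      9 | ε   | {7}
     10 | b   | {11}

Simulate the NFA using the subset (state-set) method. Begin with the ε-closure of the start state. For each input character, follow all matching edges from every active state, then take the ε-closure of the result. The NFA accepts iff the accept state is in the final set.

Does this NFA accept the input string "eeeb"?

S₀ = ε-closure({0}) = {0,1,2,3,4,6,7,8,10}
'e' @ 1: {1,3,4,5,10}
'e' @ 2: {1,3,4,5,10}
'e' @ 3: {1,3,4,5,10}
'b' @ 4: {11}  ✓accept
final: {11}; accept 11 in set

Answer: ACCEPT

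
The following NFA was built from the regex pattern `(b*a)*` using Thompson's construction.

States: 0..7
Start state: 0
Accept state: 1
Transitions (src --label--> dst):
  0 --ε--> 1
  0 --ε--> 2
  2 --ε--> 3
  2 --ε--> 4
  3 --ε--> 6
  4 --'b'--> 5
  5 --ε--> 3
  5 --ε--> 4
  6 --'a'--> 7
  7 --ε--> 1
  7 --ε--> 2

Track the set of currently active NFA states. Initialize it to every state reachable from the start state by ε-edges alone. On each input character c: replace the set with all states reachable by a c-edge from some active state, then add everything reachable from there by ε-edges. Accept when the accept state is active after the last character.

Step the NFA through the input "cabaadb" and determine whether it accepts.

Answer: REJECT

Trace:
initial (ε-close {0}): {0,1,2,3,4,6}
'c' @ 1: {}  — no active states
rest 'abaadb' ignored (set empty)
after full input: {}  (accept=1 not in)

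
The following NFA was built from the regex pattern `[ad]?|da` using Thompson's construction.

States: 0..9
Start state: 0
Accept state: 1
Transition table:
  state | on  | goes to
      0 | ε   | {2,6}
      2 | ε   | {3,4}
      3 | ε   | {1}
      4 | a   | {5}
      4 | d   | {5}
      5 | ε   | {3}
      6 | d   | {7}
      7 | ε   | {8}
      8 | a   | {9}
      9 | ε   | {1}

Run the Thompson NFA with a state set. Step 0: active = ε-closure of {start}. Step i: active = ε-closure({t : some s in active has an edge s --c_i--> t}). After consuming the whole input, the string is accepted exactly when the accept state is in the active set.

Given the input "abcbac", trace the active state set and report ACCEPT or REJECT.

S₀ = ε-closure({0}) = {0,1,2,3,4,6}
'a' @ 1: {1,3,5}  ✓accept
'b' @ 2: {}  — no active states
rest 'cbac' ignored (set empty)
final: {}; accept 1 not in set

Answer: REJECT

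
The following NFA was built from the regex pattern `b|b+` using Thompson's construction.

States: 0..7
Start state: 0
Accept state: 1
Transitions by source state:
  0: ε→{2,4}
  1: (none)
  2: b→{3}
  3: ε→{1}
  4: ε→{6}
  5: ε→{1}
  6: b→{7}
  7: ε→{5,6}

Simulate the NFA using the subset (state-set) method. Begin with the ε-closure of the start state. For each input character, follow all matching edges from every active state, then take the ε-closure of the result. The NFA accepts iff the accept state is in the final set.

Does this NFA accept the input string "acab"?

start: ε-closure({0}) = {0,2,4,6}
'a' @ 1: {}  — no active states
rest 'cab' ignored (set empty)
end set {} — state 1 not in

Answer: REJECT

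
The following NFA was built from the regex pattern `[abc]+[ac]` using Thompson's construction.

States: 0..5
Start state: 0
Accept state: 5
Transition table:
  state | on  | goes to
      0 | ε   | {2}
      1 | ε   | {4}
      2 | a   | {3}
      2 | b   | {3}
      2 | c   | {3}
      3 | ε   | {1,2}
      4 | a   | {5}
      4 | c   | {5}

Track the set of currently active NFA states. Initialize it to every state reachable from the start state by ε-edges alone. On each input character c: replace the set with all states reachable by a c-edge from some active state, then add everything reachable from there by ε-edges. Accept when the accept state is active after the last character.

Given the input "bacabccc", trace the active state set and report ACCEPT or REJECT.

start: ε-closure({0}) = {0,2}
'b' @ 1: {1,2,3,4}
'a' @ 2: {1,2,3,4,5}  ✓accept
'c' @ 3: {1,2,3,4,5}  ✓accept
'a' @ 4: {1,2,3,4,5}  ✓accept
'b' @ 5: {1,2,3,4}
'c' @ 6: {1,2,3,4,5}  ✓accept
'c' @ 7: {1,2,3,4,5}  ✓accept
'c' @ 8: {1,2,3,4,5}  ✓accept
end set {1,2,3,4,5} — state 5 in

Answer: ACCEPT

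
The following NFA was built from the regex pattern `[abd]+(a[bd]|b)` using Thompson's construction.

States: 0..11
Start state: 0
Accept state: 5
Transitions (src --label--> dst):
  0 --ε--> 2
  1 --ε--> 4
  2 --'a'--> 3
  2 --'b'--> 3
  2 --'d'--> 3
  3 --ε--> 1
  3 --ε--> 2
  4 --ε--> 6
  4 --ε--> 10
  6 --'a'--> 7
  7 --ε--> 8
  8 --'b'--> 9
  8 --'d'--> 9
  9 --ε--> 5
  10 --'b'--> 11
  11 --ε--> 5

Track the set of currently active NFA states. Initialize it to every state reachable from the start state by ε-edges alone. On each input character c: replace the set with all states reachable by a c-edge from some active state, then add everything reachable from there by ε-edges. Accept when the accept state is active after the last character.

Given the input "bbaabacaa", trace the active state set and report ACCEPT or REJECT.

Answer: REJECT

Derivation:
S₀ = ε-closure({0}) = {0,2}
'b' @ 1: {1,2,3,4,6,10}
'b' @ 2: {1,2,3,4,5,6,10,11}  ✓accept
'a' @ 3: {1,2,3,4,6,7,8,10}
'a' @ 4: {1,2,3,4,6,7,8,10}
'b' @ 5: {1,2,3,4,5,6,9,10,11}  ✓accept
'a' @ 6: {1,2,3,4,6,7,8,10}
'c' @ 7: {}  — no active states
rest 'aa' ignored (set empty)
final: {}; accept 5 not in set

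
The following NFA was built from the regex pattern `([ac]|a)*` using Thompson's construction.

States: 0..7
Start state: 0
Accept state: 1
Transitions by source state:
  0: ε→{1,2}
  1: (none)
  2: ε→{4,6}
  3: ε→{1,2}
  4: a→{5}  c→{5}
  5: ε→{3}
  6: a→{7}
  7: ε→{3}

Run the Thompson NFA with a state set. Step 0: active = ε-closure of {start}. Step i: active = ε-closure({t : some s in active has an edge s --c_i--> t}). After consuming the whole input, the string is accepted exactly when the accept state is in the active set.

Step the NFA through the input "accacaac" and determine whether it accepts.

Answer: ACCEPT

Derivation:
start: ε-closure({0}) = {0,1,2,4,6}
'a' @ 1: {1,2,3,4,5,6,7}  [accepting]
'c' @ 2: {1,2,3,4,5,6}  [accepting]
'c' @ 3: {1,2,3,4,5,6}  [accepting]
'a' @ 4: {1,2,3,4,5,6,7}  [accepting]
'c' @ 5: {1,2,3,4,5,6}  [accepting]
'a' @ 6: {1,2,3,4,5,6,7}  [accepting]
'a' @ 7: {1,2,3,4,5,6,7}  [accepting]
'c' @ 8: {1,2,3,4,5,6}  [accepting]
end set {1,2,3,4,5,6} — state 1 in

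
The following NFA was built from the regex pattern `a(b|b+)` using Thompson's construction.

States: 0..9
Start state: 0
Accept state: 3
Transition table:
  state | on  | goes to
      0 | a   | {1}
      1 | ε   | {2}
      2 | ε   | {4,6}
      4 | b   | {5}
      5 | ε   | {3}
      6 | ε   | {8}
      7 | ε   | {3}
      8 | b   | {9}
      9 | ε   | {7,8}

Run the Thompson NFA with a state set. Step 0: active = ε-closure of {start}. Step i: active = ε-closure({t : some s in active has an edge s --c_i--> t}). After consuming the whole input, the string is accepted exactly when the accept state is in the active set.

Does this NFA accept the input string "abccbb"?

start: ε-closure({0}) = {0}
'a' @ 1: {1,2,4,6,8}
'b' @ 2: {3,5,7,8,9}  ✓accept
'c' @ 3: {}  — no active states
rest 'cbb' ignored (set empty)
after full input: {}  (accept=3 not in)

Answer: REJECT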